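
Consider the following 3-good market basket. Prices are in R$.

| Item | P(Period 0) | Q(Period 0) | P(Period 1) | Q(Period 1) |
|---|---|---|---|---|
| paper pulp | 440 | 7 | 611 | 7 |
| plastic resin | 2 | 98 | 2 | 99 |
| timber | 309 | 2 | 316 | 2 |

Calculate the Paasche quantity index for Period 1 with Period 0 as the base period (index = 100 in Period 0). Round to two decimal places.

Paasche quantity index uses current-period prices as weights.
ΣP(Period 1)·Q(Period 1) = 611×7 + 2×99 + 316×2 = 4277 + 198 + 632 = 5107
ΣP(Period 1)·Q(Period 0) = 611×7 + 2×98 + 316×2 = 4277 + 196 + 632 = 5105
Index = 5107 / 5105 × 100 = 100.0392

100.04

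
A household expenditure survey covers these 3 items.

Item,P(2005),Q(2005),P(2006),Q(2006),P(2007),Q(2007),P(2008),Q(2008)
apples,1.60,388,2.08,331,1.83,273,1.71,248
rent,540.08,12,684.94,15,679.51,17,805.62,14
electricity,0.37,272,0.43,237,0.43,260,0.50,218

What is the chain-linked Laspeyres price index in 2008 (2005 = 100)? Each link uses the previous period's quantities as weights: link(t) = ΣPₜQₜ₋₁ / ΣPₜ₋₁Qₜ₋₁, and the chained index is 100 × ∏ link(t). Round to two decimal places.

146.96

Link 2005→2006:
ΣP(2006)Q(2005) = 2.08×388 + 684.94×12 + 0.43×272 = 807.04 + 8219.28 + 116.96 = 9143.28
ΣP(2005)Q(2005) = 1.60×388 + 540.08×12 + 0.37×272 = 620.8 + 6480.96 + 100.64 = 7202.4
link = 9143.28/7202.4 = 1.269477
Link 2006→2007:
ΣP(2007)Q(2006) = 1.83×331 + 679.51×15 + 0.43×237 = 605.73 + 10192.65 + 101.91 = 10900.29
ΣP(2006)Q(2006) = 2.08×331 + 684.94×15 + 0.43×237 = 688.48 + 10274.1 + 101.91 = 11064.49
link = 10900.29/11064.49 = 0.985160
Link 2007→2008:
ΣP(2008)Q(2007) = 1.71×273 + 805.62×17 + 0.50×260 = 466.83 + 13695.54 + 130 = 14292.37
ΣP(2007)Q(2007) = 1.83×273 + 679.51×17 + 0.43×260 = 499.59 + 11551.67 + 111.8 = 12163.06
link = 14292.37/12163.06 = 1.175064
Chained index = 100 × 1.269477 × 0.985160 × 1.175064 = 146.9579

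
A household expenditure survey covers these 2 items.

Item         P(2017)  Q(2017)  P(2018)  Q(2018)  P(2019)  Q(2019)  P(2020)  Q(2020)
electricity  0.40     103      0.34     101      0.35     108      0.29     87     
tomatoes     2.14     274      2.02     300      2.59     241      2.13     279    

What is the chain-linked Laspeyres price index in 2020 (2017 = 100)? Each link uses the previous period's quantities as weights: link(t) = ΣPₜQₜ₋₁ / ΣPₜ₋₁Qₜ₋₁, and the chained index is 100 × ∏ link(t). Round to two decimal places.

Link 2017→2018:
ΣP(2018)Q(2017) = 0.34×103 + 2.02×274 = 35.02 + 553.48 = 588.5
ΣP(2017)Q(2017) = 0.40×103 + 2.14×274 = 41.2 + 586.36 = 627.56
link = 588.5/627.56 = 0.937759
Link 2018→2019:
ΣP(2019)Q(2018) = 0.35×101 + 2.59×300 = 35.35 + 777 = 812.35
ΣP(2018)Q(2018) = 0.34×101 + 2.02×300 = 34.34 + 606 = 640.34
link = 812.35/640.34 = 1.268623
Link 2019→2020:
ΣP(2020)Q(2019) = 0.29×108 + 2.13×241 = 31.32 + 513.33 = 544.65
ΣP(2019)Q(2019) = 0.35×108 + 2.59×241 = 37.8 + 624.19 = 661.99
link = 544.65/661.99 = 0.822747
Chained index = 100 × 0.937759 × 1.268623 × 0.822747 = 97.8791

97.88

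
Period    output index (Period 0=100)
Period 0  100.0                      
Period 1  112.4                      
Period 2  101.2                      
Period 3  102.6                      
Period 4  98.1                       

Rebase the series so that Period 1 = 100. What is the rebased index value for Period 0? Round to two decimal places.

Rebased(Period 0) = 100.0 / 112.4 × 100 = 88.9680

88.97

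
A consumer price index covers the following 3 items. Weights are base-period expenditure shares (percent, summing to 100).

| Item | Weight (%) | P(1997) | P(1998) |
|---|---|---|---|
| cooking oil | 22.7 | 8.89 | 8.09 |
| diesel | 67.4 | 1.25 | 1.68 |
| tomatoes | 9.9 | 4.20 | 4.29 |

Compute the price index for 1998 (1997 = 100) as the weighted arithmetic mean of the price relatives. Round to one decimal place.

cooking oil: 22.7 × (8.09/8.89) = 22.7 × 0.910011 = 20.6573
diesel: 67.4 × (1.68/1.25) = 67.4 × 1.344000 = 90.5856
tomatoes: 9.9 × (4.29/4.20) = 9.9 × 1.021429 = 10.1121
Index = Σ wᵢ·(p₁ᵢ/p₀ᵢ) = 20.6573 + 90.5856 + 10.1121 = 121.3550

121.4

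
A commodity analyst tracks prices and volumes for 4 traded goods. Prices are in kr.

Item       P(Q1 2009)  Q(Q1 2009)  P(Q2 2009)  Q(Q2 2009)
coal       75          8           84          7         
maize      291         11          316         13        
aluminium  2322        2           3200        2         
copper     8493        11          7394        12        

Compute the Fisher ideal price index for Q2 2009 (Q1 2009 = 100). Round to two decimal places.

90.12

Laspeyres component (base-period weights):
ΣP(Q2 2009)Q(Q1 2009) = 84×8 + 316×11 + 3200×2 + 7394×11 = 672 + 3476 + 6400 + 81334 = 91882
ΣP(Q1 2009)Q(Q1 2009) = 75×8 + 291×11 + 2322×2 + 8493×11 = 600 + 3201 + 4644 + 93423 = 101868
L = 91882 / 101868 × 100 = 90.1971
Paasche component (current-period weights):
ΣP(Q2 2009)Q(Q2 2009) = 84×7 + 316×13 + 3200×2 + 7394×12 = 588 + 4108 + 6400 + 88728 = 99824
ΣP(Q1 2009)Q(Q2 2009) = 75×7 + 291×13 + 2322×2 + 8493×12 = 525 + 3783 + 4644 + 101916 = 110868
P = 99824 / 110868 × 100 = 90.0386
Fisher = √(L × P) = √(90.1971 × 90.0386) = 90.1178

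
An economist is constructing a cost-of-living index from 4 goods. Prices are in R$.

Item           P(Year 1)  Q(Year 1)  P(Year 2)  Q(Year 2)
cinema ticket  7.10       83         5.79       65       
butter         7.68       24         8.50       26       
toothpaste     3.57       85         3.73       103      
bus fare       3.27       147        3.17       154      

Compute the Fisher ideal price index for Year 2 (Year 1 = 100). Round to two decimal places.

Laspeyres component (base-period weights):
ΣP(Year 2)Q(Year 1) = 5.79×83 + 8.50×24 + 3.73×85 + 3.17×147 = 480.57 + 204 + 317.05 + 465.99 = 1467.61
ΣP(Year 1)Q(Year 1) = 7.10×83 + 7.68×24 + 3.57×85 + 3.27×147 = 589.3 + 184.32 + 303.45 + 480.69 = 1557.76
L = 1467.61 / 1557.76 × 100 = 94.2128
Paasche component (current-period weights):
ΣP(Year 2)Q(Year 2) = 5.79×65 + 8.50×26 + 3.73×103 + 3.17×154 = 376.35 + 221 + 384.19 + 488.18 = 1469.72
ΣP(Year 1)Q(Year 2) = 7.10×65 + 7.68×26 + 3.57×103 + 3.27×154 = 461.5 + 199.68 + 367.71 + 503.58 = 1532.47
P = 1469.72 / 1532.47 × 100 = 95.9053
Fisher = √(L × P) = √(94.2128 × 95.9053) = 95.0553

95.06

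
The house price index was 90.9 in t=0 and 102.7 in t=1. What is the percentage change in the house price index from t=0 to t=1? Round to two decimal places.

Change = (102.7 − 90.9) / 90.9 × 100
       = 11.8 / 90.9 × 100 = 12.9813%

12.98%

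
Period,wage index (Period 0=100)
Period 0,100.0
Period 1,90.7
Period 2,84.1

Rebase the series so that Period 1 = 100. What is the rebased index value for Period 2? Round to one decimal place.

92.7

Rebased(Period 2) = 84.1 / 90.7 × 100 = 92.7233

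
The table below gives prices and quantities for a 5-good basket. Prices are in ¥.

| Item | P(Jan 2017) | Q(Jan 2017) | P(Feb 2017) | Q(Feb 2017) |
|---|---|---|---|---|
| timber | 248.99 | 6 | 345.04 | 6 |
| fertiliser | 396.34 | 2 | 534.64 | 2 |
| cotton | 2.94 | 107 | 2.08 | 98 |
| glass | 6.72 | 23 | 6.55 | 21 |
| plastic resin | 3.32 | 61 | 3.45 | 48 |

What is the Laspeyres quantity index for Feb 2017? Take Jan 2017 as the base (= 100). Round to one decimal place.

97.2

Laspeyres quantity index uses base-period prices as weights.
ΣP(Jan 2017)·Q(Feb 2017) = 248.99×6 + 396.34×2 + 2.94×98 + 6.72×21 + 3.32×48 = 1493.94 + 792.68 + 288.12 + 141.12 + 159.36 = 2875.22
ΣP(Jan 2017)·Q(Jan 2017) = 248.99×6 + 396.34×2 + 2.94×107 + 6.72×23 + 3.32×61 = 1493.94 + 792.68 + 314.58 + 154.56 + 202.52 = 2958.28
Index = 2875.22 / 2958.28 × 100 = 97.1923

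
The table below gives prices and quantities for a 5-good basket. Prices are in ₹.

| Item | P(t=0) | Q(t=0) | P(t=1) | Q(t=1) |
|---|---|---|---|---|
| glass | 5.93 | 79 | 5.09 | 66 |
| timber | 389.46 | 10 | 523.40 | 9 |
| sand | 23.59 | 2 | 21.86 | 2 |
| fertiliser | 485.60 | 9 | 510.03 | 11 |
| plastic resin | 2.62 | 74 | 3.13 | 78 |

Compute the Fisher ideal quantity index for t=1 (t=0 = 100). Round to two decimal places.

Laspeyres component (base-period weights):
ΣP(t=0)Q(t=1) = 5.93×66 + 389.46×9 + 23.59×2 + 485.60×11 + 2.62×78 = 391.38 + 3505.14 + 47.18 + 5341.6 + 204.36 = 9489.66
ΣP(t=0)Q(t=0) = 5.93×79 + 389.46×10 + 23.59×2 + 485.60×9 + 2.62×74 = 468.47 + 3894.6 + 47.18 + 4370.4 + 193.88 = 8974.53
L = 9489.66 / 8974.53 × 100 = 105.7399
Paasche component (current-period weights):
ΣP(t=1)Q(t=1) = 5.09×66 + 523.40×9 + 21.86×2 + 510.03×11 + 3.13×78 = 335.94 + 4710.6 + 43.72 + 5610.33 + 244.14 = 10944.73
ΣP(t=1)Q(t=0) = 5.09×79 + 523.40×10 + 21.86×2 + 510.03×9 + 3.13×74 = 402.11 + 5234 + 43.72 + 4590.27 + 231.62 = 10501.72
P = 10944.73 / 10501.72 × 100 = 104.2185
Fisher = √(L × P) = √(105.7399 × 104.2185) = 104.9764

104.98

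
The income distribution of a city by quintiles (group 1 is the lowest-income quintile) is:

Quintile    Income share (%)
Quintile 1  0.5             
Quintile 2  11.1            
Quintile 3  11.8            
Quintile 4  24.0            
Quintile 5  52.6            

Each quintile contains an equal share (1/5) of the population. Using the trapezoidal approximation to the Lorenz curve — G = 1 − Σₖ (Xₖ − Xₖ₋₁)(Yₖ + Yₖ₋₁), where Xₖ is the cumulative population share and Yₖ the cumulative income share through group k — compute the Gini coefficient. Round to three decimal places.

0.468

Cumulative income shares Yₖ: 0.0050, 0.1160, 0.2340, 0.4740, 1.0000
Σ (Xₖ−Xₖ₋₁)(Yₖ+Yₖ₋₁) = (1/5)(0.0050+0.0000) + (1/5)(0.1160+0.0050) + (1/5)(0.2340+0.1160) + (1/5)(0.4740+0.2340) + (1/5)(1.0000+0.4740)
  = 0.0010 + 0.0242 + 0.0700 + 0.1416 + 0.2948 = 0.5316
G = 1 − 0.5316 = 0.4684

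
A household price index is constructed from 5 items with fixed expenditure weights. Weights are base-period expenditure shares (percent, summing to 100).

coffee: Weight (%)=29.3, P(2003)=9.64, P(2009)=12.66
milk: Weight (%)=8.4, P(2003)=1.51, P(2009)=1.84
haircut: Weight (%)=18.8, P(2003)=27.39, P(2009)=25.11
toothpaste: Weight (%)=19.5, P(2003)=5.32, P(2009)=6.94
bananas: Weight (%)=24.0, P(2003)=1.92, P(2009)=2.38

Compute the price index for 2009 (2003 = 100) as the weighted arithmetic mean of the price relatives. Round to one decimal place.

coffee: 29.3 × (12.66/9.64) = 29.3 × 1.313278 = 38.4790
milk: 8.4 × (1.84/1.51) = 8.4 × 1.218543 = 10.2358
haircut: 18.8 × (25.11/27.39) = 18.8 × 0.916758 = 17.2350
toothpaste: 19.5 × (6.94/5.32) = 19.5 × 1.304511 = 25.4380
bananas: 24.0 × (2.38/1.92) = 24.0 × 1.239583 = 29.7500
Index = Σ wᵢ·(p₁ᵢ/p₀ᵢ) = 38.4790 + 10.2358 + 17.2350 + 25.4380 + 29.7500 = 121.1378

121.1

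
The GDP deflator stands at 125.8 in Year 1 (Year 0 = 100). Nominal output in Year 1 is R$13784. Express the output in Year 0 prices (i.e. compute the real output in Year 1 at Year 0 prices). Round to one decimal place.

Real = Nominal ÷ (Index/100) = 13784 ÷ (125.8/100)
     = 13784 ÷ 1.258 = 10957.0747

10957.1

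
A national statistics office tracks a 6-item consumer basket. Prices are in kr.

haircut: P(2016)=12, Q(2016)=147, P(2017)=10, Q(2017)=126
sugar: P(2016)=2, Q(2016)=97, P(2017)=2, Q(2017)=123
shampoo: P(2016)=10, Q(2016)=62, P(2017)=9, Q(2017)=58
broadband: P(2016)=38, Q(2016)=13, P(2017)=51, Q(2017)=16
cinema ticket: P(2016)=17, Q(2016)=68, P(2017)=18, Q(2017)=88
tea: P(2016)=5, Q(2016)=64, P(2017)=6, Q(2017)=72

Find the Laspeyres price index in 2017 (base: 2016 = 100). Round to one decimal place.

Laspeyres price index uses base-period quantities as weights.
ΣP(2017)·Q(2016) = 10×147 + 2×97 + 9×62 + 51×13 + 18×68 + 6×64 = 1470 + 194 + 558 + 663 + 1224 + 384 = 4493
ΣP(2016)·Q(2016) = 12×147 + 2×97 + 10×62 + 38×13 + 17×68 + 5×64 = 1764 + 194 + 620 + 494 + 1156 + 320 = 4548
Index = 4493 / 4548 × 100 = 98.7907

98.8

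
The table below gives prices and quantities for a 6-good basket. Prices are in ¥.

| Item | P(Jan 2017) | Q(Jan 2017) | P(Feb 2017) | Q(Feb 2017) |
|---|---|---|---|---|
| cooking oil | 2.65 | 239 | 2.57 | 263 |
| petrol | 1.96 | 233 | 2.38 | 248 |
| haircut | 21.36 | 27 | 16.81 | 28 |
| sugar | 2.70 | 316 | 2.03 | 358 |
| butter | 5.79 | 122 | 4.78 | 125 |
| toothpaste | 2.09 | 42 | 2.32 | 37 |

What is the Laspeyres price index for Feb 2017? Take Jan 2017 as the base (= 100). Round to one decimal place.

Laspeyres price index uses base-period quantities as weights.
ΣP(Feb 2017)·Q(Jan 2017) = 2.57×239 + 2.38×233 + 16.81×27 + 2.03×316 + 4.78×122 + 2.32×42 = 614.23 + 554.54 + 453.87 + 641.48 + 583.16 + 97.44 = 2944.72
ΣP(Jan 2017)·Q(Jan 2017) = 2.65×239 + 1.96×233 + 21.36×27 + 2.70×316 + 5.79×122 + 2.09×42 = 633.35 + 456.68 + 576.72 + 853.2 + 706.38 + 87.78 = 3314.11
Index = 2944.72 / 3314.11 × 100 = 88.8540

88.9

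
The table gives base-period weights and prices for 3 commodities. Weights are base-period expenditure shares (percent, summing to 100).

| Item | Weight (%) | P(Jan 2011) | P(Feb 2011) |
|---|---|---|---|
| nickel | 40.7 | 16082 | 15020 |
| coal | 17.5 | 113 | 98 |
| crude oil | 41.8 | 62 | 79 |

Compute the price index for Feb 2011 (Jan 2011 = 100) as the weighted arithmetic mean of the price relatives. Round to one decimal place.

nickel: 40.7 × (15020/16082) = 40.7 × 0.933963 = 38.0123
coal: 17.5 × (98/113) = 17.5 × 0.867257 = 15.1770
crude oil: 41.8 × (79/62) = 41.8 × 1.274194 = 53.2613
Index = Σ wᵢ·(p₁ᵢ/p₀ᵢ) = 38.0123 + 15.1770 + 53.2613 = 106.4506

106.5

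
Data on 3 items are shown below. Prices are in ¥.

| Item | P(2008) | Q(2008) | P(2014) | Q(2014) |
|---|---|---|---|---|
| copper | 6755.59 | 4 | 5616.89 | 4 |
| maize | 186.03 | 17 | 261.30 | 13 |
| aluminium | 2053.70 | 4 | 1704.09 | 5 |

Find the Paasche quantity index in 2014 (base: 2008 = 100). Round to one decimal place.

102.0

Paasche quantity index uses current-period prices as weights.
ΣP(2014)·Q(2014) = 5616.89×4 + 261.30×13 + 1704.09×5 = 22467.56 + 3396.9 + 8520.45 = 34384.91
ΣP(2014)·Q(2008) = 5616.89×4 + 261.30×17 + 1704.09×4 = 22467.56 + 4442.1 + 6816.36 = 33726.02
Index = 34384.91 / 33726.02 × 100 = 101.9537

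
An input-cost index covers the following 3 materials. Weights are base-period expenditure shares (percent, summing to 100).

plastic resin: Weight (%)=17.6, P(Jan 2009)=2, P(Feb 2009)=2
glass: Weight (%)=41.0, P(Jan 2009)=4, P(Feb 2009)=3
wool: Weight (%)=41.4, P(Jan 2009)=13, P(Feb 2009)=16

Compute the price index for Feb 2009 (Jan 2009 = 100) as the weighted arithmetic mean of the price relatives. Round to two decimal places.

plastic resin: 17.6 × (2/2) = 17.6 × 1.000000 = 17.6000
glass: 41.0 × (3/4) = 41.0 × 0.750000 = 30.7500
wool: 41.4 × (16/13) = 41.4 × 1.230769 = 50.9538
Index = Σ wᵢ·(p₁ᵢ/p₀ᵢ) = 17.6000 + 30.7500 + 50.9538 = 99.3038

99.30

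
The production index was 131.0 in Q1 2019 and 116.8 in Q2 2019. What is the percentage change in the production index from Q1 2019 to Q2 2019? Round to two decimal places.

Change = (116.8 − 131.0) / 131.0 × 100
       = -14.2 / 131.0 × 100 = -10.8397%

-10.84%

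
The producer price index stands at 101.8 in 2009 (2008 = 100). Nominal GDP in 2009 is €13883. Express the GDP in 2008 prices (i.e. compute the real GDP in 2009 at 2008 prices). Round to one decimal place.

13637.5

Real = Nominal ÷ (Index/100) = 13883 ÷ (101.8/100)
     = 13883 ÷ 1.018 = 13637.5246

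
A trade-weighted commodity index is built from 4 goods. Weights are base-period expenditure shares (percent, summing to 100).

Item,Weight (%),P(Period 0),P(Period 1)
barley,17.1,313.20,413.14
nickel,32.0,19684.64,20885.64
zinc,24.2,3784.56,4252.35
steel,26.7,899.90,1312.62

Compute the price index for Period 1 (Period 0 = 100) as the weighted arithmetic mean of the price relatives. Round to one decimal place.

122.6

barley: 17.1 × (413.14/313.20) = 17.1 × 1.319093 = 22.5565
nickel: 32.0 × (20885.64/19684.64) = 32.0 × 1.061012 = 33.9524
zinc: 24.2 × (4252.35/3784.56) = 24.2 × 1.123605 = 27.1912
steel: 26.7 × (1312.62/899.90) = 26.7 × 1.458629 = 38.9454
Index = Σ wᵢ·(p₁ᵢ/p₀ᵢ) = 22.5565 + 33.9524 + 27.1912 + 38.9454 = 122.6455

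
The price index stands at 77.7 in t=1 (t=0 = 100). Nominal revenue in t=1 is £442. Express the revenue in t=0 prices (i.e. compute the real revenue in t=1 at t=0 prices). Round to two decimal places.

568.85

Real = Nominal ÷ (Index/100) = 442 ÷ (77.7/100)
     = 442 ÷ 0.777 = 568.8546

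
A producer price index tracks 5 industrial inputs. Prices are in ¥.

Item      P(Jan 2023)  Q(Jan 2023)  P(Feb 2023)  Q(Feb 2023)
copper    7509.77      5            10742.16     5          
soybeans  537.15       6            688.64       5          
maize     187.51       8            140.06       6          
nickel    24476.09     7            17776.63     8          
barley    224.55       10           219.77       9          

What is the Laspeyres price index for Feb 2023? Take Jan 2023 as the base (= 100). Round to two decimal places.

85.98

Laspeyres price index uses base-period quantities as weights.
ΣP(Feb 2023)·Q(Jan 2023) = 10742.16×5 + 688.64×6 + 140.06×8 + 17776.63×7 + 219.77×10 = 53710.8 + 4131.84 + 1120.48 + 124436.41 + 2197.7 = 185597.23
ΣP(Jan 2023)·Q(Jan 2023) = 7509.77×5 + 537.15×6 + 187.51×8 + 24476.09×7 + 224.55×10 = 37548.85 + 3222.9 + 1500.08 + 171332.63 + 2245.5 = 215849.96
Index = 185597.23 / 215849.96 × 100 = 85.9844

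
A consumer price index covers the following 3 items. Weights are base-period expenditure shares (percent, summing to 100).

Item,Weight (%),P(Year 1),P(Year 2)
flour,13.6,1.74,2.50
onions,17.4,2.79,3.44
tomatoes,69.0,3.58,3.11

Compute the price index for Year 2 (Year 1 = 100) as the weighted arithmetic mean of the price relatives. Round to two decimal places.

flour: 13.6 × (2.50/1.74) = 13.6 × 1.436782 = 19.5402
onions: 17.4 × (3.44/2.79) = 17.4 × 1.232975 = 21.4538
tomatoes: 69.0 × (3.11/3.58) = 69.0 × 0.868715 = 59.9413
Index = Σ wᵢ·(p₁ᵢ/p₀ᵢ) = 19.5402 + 21.4538 + 59.9413 = 100.9353

100.94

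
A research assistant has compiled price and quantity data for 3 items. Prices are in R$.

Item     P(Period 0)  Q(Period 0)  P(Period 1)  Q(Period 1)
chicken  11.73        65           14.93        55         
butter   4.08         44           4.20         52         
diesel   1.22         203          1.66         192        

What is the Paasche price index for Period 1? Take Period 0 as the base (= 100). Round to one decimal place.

Paasche price index uses current-period quantities as weights.
ΣP(Period 1)·Q(Period 1) = 14.93×55 + 4.20×52 + 1.66×192 = 821.15 + 218.4 + 318.72 = 1358.27
ΣP(Period 0)·Q(Period 1) = 11.73×55 + 4.08×52 + 1.22×192 = 645.15 + 212.16 + 234.24 = 1091.55
Index = 1358.27 / 1091.55 × 100 = 124.4350

124.4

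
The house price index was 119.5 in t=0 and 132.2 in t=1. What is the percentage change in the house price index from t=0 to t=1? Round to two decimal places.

10.63%

Change = (132.2 − 119.5) / 119.5 × 100
       = 12.7 / 119.5 × 100 = 10.6276%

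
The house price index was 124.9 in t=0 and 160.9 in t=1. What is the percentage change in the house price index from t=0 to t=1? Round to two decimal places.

28.82%

Change = (160.9 − 124.9) / 124.9 × 100
       = 36.0 / 124.9 × 100 = 28.8231%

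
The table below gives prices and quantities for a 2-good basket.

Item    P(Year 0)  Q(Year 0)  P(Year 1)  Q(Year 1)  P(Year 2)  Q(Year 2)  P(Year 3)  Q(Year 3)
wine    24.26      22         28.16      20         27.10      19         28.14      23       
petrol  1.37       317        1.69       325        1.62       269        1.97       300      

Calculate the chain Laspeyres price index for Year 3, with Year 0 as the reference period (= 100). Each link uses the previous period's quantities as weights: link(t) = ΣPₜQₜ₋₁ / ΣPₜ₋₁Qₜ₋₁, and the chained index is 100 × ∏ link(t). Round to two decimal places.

128.36

Link Year 0→Year 1:
ΣP(Year 1)Q(Year 0) = 28.16×22 + 1.69×317 = 619.52 + 535.73 = 1155.25
ΣP(Year 0)Q(Year 0) = 24.26×22 + 1.37×317 = 533.72 + 434.29 = 968.01
link = 1155.25/968.01 = 1.193428
Link Year 1→Year 2:
ΣP(Year 2)Q(Year 1) = 27.10×20 + 1.62×325 = 542 + 526.5 = 1068.5
ΣP(Year 1)Q(Year 1) = 28.16×20 + 1.69×325 = 563.2 + 549.25 = 1112.45
link = 1068.5/1112.45 = 0.960493
Link Year 2→Year 3:
ΣP(Year 3)Q(Year 2) = 28.14×19 + 1.97×269 = 534.66 + 529.93 = 1064.59
ΣP(Year 2)Q(Year 2) = 27.10×19 + 1.62×269 = 514.9 + 435.78 = 950.68
link = 1064.59/950.68 = 1.119819
Chained index = 100 × 1.193428 × 0.960493 × 1.119819 = 128.3625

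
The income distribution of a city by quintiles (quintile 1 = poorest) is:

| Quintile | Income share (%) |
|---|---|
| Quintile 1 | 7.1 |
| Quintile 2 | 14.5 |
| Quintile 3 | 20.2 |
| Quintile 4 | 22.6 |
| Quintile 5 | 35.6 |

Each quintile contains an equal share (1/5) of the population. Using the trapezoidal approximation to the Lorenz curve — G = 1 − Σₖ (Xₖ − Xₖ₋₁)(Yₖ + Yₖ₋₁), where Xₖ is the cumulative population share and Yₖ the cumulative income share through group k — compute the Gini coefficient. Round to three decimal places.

Cumulative income shares Yₖ: 0.0710, 0.2160, 0.4180, 0.6440, 1.0000
Σ (Xₖ−Xₖ₋₁)(Yₖ+Yₖ₋₁) = (1/5)(0.0710+0.0000) + (1/5)(0.2160+0.0710) + (1/5)(0.4180+0.2160) + (1/5)(0.6440+0.4180) + (1/5)(1.0000+0.6440)
  = 0.0142 + 0.0574 + 0.1268 + 0.2124 + 0.3288 = 0.7396
G = 1 − 0.7396 = 0.2604

0.260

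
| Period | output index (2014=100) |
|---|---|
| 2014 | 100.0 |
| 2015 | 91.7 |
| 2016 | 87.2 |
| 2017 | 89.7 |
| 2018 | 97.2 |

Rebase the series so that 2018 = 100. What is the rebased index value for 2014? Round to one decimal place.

Rebased(2014) = 100.0 / 97.2 × 100 = 102.8807

102.9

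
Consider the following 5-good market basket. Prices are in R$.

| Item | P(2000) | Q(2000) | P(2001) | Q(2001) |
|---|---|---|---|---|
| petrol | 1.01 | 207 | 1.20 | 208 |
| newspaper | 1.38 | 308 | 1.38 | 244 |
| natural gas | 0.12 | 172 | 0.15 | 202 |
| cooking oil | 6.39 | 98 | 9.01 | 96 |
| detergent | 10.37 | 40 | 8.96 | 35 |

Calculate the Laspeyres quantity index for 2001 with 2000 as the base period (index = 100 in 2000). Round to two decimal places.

Laspeyres quantity index uses base-period prices as weights.
ΣP(2000)·Q(2001) = 1.01×208 + 1.38×244 + 0.12×202 + 6.39×96 + 10.37×35 = 210.08 + 336.72 + 24.24 + 613.44 + 362.95 = 1547.43
ΣP(2000)·Q(2000) = 1.01×207 + 1.38×308 + 0.12×172 + 6.39×98 + 10.37×40 = 209.07 + 425.04 + 20.64 + 626.22 + 414.8 = 1695.77
Index = 1547.43 / 1695.77 × 100 = 91.2524

91.25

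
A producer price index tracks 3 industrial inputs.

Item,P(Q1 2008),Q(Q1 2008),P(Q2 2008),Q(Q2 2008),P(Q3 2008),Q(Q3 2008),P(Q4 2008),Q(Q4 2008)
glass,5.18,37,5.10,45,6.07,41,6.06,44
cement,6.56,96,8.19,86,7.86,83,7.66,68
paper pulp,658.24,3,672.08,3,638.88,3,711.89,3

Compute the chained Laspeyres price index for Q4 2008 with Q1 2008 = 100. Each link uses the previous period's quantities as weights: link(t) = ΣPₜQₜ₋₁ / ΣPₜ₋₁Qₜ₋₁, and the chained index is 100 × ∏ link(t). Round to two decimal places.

Link Q1 2008→Q2 2008:
ΣP(Q2 2008)Q(Q1 2008) = 5.10×37 + 8.19×96 + 672.08×3 = 188.7 + 786.24 + 2016.24 = 2991.18
ΣP(Q1 2008)Q(Q1 2008) = 5.18×37 + 6.56×96 + 658.24×3 = 191.66 + 629.76 + 1974.72 = 2796.14
link = 2991.18/2796.14 = 1.069753
Link Q2 2008→Q3 2008:
ΣP(Q3 2008)Q(Q2 2008) = 6.07×45 + 7.86×86 + 638.88×3 = 273.15 + 675.96 + 1916.64 = 2865.75
ΣP(Q2 2008)Q(Q2 2008) = 5.10×45 + 8.19×86 + 672.08×3 = 229.5 + 704.34 + 2016.24 = 2950.08
link = 2865.75/2950.08 = 0.971414
Link Q3 2008→Q4 2008:
ΣP(Q4 2008)Q(Q3 2008) = 6.06×41 + 7.66×83 + 711.89×3 = 248.46 + 635.78 + 2135.67 = 3019.91
ΣP(Q3 2008)Q(Q3 2008) = 6.07×41 + 7.86×83 + 638.88×3 = 248.87 + 652.38 + 1916.64 = 2817.89
link = 3019.91/2817.89 = 1.071692
Chained index = 100 × 1.069753 × 0.971414 × 1.071692 = 111.3674

111.37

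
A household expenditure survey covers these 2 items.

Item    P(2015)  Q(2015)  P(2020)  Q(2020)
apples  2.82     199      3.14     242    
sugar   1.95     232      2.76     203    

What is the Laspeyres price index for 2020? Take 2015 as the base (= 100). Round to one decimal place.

124.8

Laspeyres price index uses base-period quantities as weights.
ΣP(2020)·Q(2015) = 3.14×199 + 2.76×232 = 624.86 + 640.32 = 1265.18
ΣP(2015)·Q(2015) = 2.82×199 + 1.95×232 = 561.18 + 452.4 = 1013.58
Index = 1265.18 / 1013.58 × 100 = 124.8229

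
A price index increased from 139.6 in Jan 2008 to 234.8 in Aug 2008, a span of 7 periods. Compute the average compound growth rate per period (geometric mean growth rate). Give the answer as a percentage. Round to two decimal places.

Growth factor = (234.8/139.6)^(1/7) = (1.681948)^(1/7) = 1.077107
Growth rate = 1.077107 − 1 = 0.077107 = 7.7107%

7.71%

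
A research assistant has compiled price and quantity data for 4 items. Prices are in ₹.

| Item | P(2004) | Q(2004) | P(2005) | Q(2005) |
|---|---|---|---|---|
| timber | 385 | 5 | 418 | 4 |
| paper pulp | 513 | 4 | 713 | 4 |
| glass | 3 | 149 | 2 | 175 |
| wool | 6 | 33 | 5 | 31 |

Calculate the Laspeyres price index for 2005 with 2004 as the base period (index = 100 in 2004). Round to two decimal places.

Laspeyres price index uses base-period quantities as weights.
ΣP(2005)·Q(2004) = 418×5 + 713×4 + 2×149 + 5×33 = 2090 + 2852 + 298 + 165 = 5405
ΣP(2004)·Q(2004) = 385×5 + 513×4 + 3×149 + 6×33 = 1925 + 2052 + 447 + 198 = 4622
Index = 5405 / 4622 × 100 = 116.9407

116.94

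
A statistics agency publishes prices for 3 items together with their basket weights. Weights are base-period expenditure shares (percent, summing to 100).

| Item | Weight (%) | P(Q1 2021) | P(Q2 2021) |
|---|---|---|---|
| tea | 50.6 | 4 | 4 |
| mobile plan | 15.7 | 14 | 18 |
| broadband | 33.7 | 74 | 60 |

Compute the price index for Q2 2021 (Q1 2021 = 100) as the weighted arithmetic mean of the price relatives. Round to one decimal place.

98.1

tea: 50.6 × (4/4) = 50.6 × 1.000000 = 50.6000
mobile plan: 15.7 × (18/14) = 15.7 × 1.285714 = 20.1857
broadband: 33.7 × (60/74) = 33.7 × 0.810811 = 27.3243
Index = Σ wᵢ·(p₁ᵢ/p₀ᵢ) = 50.6000 + 20.1857 + 27.3243 = 98.1100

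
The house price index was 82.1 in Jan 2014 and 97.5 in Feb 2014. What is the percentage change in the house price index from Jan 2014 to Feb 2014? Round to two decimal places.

18.76%

Change = (97.5 − 82.1) / 82.1 × 100
       = 15.4 / 82.1 × 100 = 18.7576%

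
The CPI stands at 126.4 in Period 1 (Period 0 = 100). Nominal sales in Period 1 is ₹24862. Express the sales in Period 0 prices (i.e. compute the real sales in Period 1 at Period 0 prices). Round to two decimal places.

19669.30

Real = Nominal ÷ (Index/100) = 24862 ÷ (126.4/100)
     = 24862 ÷ 1.264 = 19669.3038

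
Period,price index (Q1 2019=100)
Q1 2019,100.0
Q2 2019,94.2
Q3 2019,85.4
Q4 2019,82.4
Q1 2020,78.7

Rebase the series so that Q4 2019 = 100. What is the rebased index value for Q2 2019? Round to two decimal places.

114.32

Rebased(Q2 2019) = 94.2 / 82.4 × 100 = 114.3204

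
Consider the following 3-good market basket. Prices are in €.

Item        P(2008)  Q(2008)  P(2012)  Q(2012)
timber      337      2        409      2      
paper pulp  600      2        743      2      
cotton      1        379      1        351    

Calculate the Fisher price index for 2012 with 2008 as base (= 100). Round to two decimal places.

Laspeyres component (base-period weights):
ΣP(2012)Q(2008) = 409×2 + 743×2 + 1×379 = 818 + 1486 + 379 = 2683
ΣP(2008)Q(2008) = 337×2 + 600×2 + 1×379 = 674 + 1200 + 379 = 2253
L = 2683 / 2253 × 100 = 119.0857
Paasche component (current-period weights):
ΣP(2012)Q(2012) = 409×2 + 743×2 + 1×351 = 818 + 1486 + 351 = 2655
ΣP(2008)Q(2012) = 337×2 + 600×2 + 1×351 = 674 + 1200 + 351 = 2225
P = 2655 / 2225 × 100 = 119.3258
Fisher = √(L × P) = √(119.0857 × 119.3258) = 119.2057

119.21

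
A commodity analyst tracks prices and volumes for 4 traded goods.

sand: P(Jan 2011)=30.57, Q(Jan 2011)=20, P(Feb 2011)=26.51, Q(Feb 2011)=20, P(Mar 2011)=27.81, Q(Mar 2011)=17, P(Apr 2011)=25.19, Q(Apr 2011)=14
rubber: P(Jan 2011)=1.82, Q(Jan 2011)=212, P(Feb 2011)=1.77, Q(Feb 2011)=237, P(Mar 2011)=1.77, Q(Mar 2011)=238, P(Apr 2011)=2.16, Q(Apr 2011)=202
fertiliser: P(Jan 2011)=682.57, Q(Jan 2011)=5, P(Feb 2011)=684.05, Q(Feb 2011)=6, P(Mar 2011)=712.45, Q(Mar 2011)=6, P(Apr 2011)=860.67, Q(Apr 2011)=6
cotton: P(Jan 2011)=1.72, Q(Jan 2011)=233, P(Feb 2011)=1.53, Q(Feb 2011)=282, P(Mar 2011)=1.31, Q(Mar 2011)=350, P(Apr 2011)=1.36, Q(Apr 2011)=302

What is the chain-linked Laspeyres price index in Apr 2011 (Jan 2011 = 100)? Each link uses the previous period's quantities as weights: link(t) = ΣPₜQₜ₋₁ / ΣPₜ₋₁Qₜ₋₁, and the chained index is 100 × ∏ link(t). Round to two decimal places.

116.63

Link Jan 2011→Feb 2011:
ΣP(Feb 2011)Q(Jan 2011) = 26.51×20 + 1.77×212 + 684.05×5 + 1.53×233 = 530.2 + 375.24 + 3420.25 + 356.49 = 4682.18
ΣP(Jan 2011)Q(Jan 2011) = 30.57×20 + 1.82×212 + 682.57×5 + 1.72×233 = 611.4 + 385.84 + 3412.85 + 400.76 = 4810.85
link = 4682.18/4810.85 = 0.973254
Link Feb 2011→Mar 2011:
ΣP(Mar 2011)Q(Feb 2011) = 27.81×20 + 1.77×237 + 712.45×6 + 1.31×282 = 556.2 + 419.49 + 4274.7 + 369.42 = 5619.81
ΣP(Feb 2011)Q(Feb 2011) = 26.51×20 + 1.77×237 + 684.05×6 + 1.53×282 = 530.2 + 419.49 + 4104.3 + 431.46 = 5485.45
link = 5619.81/5485.45 = 1.024494
Link Mar 2011→Apr 2011:
ΣP(Apr 2011)Q(Mar 2011) = 25.19×17 + 2.16×238 + 860.67×6 + 1.36×350 = 428.23 + 514.08 + 5164.02 + 476 = 6582.33
ΣP(Mar 2011)Q(Mar 2011) = 27.81×17 + 1.77×238 + 712.45×6 + 1.31×350 = 472.77 + 421.26 + 4274.7 + 458.5 = 5627.23
link = 6582.33/5627.23 = 1.169728
Chained index = 100 × 0.973254 × 1.024494 × 1.169728 = 116.6328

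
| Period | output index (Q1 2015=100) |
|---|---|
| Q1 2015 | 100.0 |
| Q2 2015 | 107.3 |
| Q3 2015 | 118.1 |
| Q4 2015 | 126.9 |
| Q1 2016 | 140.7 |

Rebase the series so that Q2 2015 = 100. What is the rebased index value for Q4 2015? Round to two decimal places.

Rebased(Q4 2015) = 126.9 / 107.3 × 100 = 118.2665

118.27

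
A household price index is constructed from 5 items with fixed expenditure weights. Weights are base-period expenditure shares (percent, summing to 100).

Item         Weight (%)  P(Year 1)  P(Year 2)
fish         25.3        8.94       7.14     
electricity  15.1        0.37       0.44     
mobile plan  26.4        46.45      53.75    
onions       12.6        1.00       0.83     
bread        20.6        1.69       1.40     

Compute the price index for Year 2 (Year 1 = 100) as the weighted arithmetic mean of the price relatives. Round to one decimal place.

96.2

fish: 25.3 × (7.14/8.94) = 25.3 × 0.798658 = 20.2060
electricity: 15.1 × (0.44/0.37) = 15.1 × 1.189189 = 17.9568
mobile plan: 26.4 × (53.75/46.45) = 26.4 × 1.157158 = 30.5490
onions: 12.6 × (0.83/1.00) = 12.6 × 0.830000 = 10.4580
bread: 20.6 × (1.40/1.69) = 20.6 × 0.828402 = 17.0651
Index = Σ wᵢ·(p₁ᵢ/p₀ᵢ) = 20.2060 + 17.9568 + 30.5490 + 10.4580 + 17.0651 = 96.2349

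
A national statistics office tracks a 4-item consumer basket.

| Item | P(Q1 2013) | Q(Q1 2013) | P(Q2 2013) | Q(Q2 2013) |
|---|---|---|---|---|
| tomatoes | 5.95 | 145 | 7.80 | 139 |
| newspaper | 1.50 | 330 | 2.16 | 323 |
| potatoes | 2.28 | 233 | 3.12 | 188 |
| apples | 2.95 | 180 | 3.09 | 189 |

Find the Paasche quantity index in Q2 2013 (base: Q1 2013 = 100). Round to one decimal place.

94.4

Paasche quantity index uses current-period prices as weights.
ΣP(Q2 2013)·Q(Q2 2013) = 7.80×139 + 2.16×323 + 3.12×188 + 3.09×189 = 1084.2 + 697.68 + 586.56 + 584.01 = 2952.45
ΣP(Q2 2013)·Q(Q1 2013) = 7.80×145 + 2.16×330 + 3.12×233 + 3.09×180 = 1131 + 712.8 + 726.96 + 556.2 = 3126.96
Index = 2952.45 / 3126.96 × 100 = 94.4192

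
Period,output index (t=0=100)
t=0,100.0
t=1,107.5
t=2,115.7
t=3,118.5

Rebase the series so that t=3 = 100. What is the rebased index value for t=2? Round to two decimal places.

Rebased(t=2) = 115.7 / 118.5 × 100 = 97.6371

97.64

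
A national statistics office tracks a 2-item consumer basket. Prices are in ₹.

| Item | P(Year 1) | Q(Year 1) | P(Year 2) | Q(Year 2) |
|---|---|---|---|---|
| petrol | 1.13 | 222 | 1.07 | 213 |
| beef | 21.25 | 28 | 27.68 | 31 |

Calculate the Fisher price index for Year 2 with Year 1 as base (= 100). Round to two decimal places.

120.22

Laspeyres component (base-period weights):
ΣP(Year 2)Q(Year 1) = 1.07×222 + 27.68×28 = 237.54 + 775.04 = 1012.58
ΣP(Year 1)Q(Year 1) = 1.13×222 + 21.25×28 = 250.86 + 595 = 845.86
L = 1012.58 / 845.86 × 100 = 119.7101
Paasche component (current-period weights):
ΣP(Year 2)Q(Year 2) = 1.07×213 + 27.68×31 = 227.91 + 858.08 = 1085.99
ΣP(Year 1)Q(Year 2) = 1.13×213 + 21.25×31 = 240.69 + 658.75 = 899.44
P = 1085.99 / 899.44 × 100 = 120.7407
Fisher = √(L × P) = √(119.7101 × 120.7407) = 120.2243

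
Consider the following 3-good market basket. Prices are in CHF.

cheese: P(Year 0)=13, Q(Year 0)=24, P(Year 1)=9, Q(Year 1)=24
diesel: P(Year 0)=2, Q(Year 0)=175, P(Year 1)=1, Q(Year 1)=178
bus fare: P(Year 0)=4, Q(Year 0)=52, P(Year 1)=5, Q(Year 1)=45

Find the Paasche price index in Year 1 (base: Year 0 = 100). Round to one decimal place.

Paasche price index uses current-period quantities as weights.
ΣP(Year 1)·Q(Year 1) = 9×24 + 1×178 + 5×45 = 216 + 178 + 225 = 619
ΣP(Year 0)·Q(Year 1) = 13×24 + 2×178 + 4×45 = 312 + 356 + 180 = 848
Index = 619 / 848 × 100 = 72.9953

73.0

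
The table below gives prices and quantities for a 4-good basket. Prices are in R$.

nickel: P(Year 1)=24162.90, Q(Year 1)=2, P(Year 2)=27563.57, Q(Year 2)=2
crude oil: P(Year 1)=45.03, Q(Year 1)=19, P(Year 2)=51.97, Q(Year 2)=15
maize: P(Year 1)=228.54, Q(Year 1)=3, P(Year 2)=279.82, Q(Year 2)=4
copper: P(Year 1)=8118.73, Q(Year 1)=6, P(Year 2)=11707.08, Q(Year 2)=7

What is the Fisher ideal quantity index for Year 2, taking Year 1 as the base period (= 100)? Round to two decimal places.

Laspeyres component (base-period weights):
ΣP(Year 1)Q(Year 2) = 24162.90×2 + 45.03×15 + 228.54×4 + 8118.73×7 = 48325.8 + 675.45 + 914.16 + 56831.11 = 106746.52
ΣP(Year 1)Q(Year 1) = 24162.90×2 + 45.03×19 + 228.54×3 + 8118.73×6 = 48325.8 + 855.57 + 685.62 + 48712.38 = 98579.37
L = 106746.52 / 98579.37 × 100 = 108.2848
Paasche component (current-period weights):
ΣP(Year 2)Q(Year 2) = 27563.57×2 + 51.97×15 + 279.82×4 + 11707.08×7 = 55127.14 + 779.55 + 1119.28 + 81949.56 = 138975.53
ΣP(Year 2)Q(Year 1) = 27563.57×2 + 51.97×19 + 279.82×3 + 11707.08×6 = 55127.14 + 987.43 + 839.46 + 70242.48 = 127196.51
P = 138975.53 / 127196.51 × 100 = 109.2605
Fisher = √(L × P) = √(108.2848 × 109.2605) = 108.7716

108.77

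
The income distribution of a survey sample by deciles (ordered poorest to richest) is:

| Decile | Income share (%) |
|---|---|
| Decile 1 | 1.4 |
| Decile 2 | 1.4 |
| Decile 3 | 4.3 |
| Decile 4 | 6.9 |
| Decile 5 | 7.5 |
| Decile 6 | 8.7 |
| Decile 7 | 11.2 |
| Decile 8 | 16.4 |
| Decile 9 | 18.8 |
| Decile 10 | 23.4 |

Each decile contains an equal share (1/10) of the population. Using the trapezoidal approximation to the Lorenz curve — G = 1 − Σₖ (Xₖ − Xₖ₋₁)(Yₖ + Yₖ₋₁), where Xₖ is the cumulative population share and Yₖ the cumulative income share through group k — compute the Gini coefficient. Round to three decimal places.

0.394

Cumulative income shares Yₖ: 0.0140, 0.0280, 0.0710, 0.1400, 0.2150, 0.3020, 0.4140, 0.5780, 0.7660, 1.0000
Σ (Xₖ−Xₖ₋₁)(Yₖ+Yₖ₋₁) = (1/10)(0.0140+0.0000) + (1/10)(0.0280+0.0140) + (1/10)(0.0710+0.0280) + (1/10)(0.1400+0.0710) + (1/10)(0.2150+0.1400) + (1/10)(0.3020+0.2150) + (1/10)(0.4140+0.3020) + (1/10)(0.5780+0.4140) + (1/10)(0.7660+0.5780) + (1/10)(1.0000+0.7660)
  = 0.0014 + 0.0042 + 0.0099 + 0.0211 + 0.0355 + 0.0517 + 0.0716 + 0.0992 + 0.1344 + 0.1766 = 0.6056
G = 1 − 0.6056 = 0.3944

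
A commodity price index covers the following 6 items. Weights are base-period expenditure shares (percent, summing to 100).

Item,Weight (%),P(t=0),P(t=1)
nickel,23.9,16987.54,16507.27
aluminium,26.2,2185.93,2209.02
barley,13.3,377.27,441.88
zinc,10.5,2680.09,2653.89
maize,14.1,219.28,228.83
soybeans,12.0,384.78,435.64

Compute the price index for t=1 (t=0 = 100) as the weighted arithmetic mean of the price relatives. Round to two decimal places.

nickel: 23.9 × (16507.27/16987.54) = 23.9 × 0.971728 = 23.2243
aluminium: 26.2 × (2209.02/2185.93) = 26.2 × 1.010563 = 26.4768
barley: 13.3 × (441.88/377.27) = 13.3 × 1.171257 = 15.5777
zinc: 10.5 × (2653.89/2680.09) = 10.5 × 0.990224 = 10.3974
maize: 14.1 × (228.83/219.28) = 14.1 × 1.043552 = 14.7141
soybeans: 12.0 × (435.64/384.78) = 12.0 × 1.132179 = 13.5862
Index = Σ wᵢ·(p₁ᵢ/p₀ᵢ) = 23.2243 + 26.4768 + 15.5777 + 10.3974 + 14.7141 + 13.5862 = 103.9764

103.98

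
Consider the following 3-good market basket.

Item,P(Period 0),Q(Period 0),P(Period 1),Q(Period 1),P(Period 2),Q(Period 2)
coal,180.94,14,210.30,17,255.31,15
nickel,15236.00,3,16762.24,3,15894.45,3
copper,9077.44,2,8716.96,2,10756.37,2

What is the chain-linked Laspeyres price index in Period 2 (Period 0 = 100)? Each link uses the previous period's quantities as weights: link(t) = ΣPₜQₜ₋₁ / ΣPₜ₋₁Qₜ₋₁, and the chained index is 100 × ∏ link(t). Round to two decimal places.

109.77

Link Period 0→Period 1:
ΣP(Period 1)Q(Period 0) = 210.30×14 + 16762.24×3 + 8716.96×2 = 2944.2 + 50286.72 + 17433.92 = 70664.84
ΣP(Period 0)Q(Period 0) = 180.94×14 + 15236.00×3 + 9077.44×2 = 2533.16 + 45708 + 18154.88 = 66396.04
link = 70664.84/66396.04 = 1.064293
Link Period 1→Period 2:
ΣP(Period 2)Q(Period 1) = 255.31×17 + 15894.45×3 + 10756.37×2 = 4340.27 + 47683.35 + 21512.74 = 73536.36
ΣP(Period 1)Q(Period 1) = 210.30×17 + 16762.24×3 + 8716.96×2 = 3575.1 + 50286.72 + 17433.92 = 71295.74
link = 73536.36/71295.74 = 1.031427
Chained index = 100 × 1.064293 × 1.031427 = 109.7741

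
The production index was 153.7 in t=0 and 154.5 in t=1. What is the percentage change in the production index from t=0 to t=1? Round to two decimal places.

Change = (154.5 − 153.7) / 153.7 × 100
       = 0.8 / 153.7 × 100 = 0.5205%

0.52%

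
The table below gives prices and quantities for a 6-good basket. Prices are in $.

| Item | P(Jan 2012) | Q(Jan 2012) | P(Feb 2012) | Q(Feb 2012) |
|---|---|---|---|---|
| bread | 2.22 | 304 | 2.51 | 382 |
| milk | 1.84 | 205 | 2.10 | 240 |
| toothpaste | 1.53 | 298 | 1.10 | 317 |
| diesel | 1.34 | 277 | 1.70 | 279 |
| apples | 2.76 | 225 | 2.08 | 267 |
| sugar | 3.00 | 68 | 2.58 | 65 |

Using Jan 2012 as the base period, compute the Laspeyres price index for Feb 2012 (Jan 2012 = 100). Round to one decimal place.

Laspeyres price index uses base-period quantities as weights.
ΣP(Feb 2012)·Q(Jan 2012) = 2.51×304 + 2.10×205 + 1.10×298 + 1.70×277 + 2.08×225 + 2.58×68 = 763.04 + 430.5 + 327.8 + 470.9 + 468 + 175.44 = 2635.68
ΣP(Jan 2012)·Q(Jan 2012) = 2.22×304 + 1.84×205 + 1.53×298 + 1.34×277 + 2.76×225 + 3.00×68 = 674.88 + 377.2 + 455.94 + 371.18 + 621 + 204 = 2704.2
Index = 2635.68 / 2704.2 × 100 = 97.4662

97.5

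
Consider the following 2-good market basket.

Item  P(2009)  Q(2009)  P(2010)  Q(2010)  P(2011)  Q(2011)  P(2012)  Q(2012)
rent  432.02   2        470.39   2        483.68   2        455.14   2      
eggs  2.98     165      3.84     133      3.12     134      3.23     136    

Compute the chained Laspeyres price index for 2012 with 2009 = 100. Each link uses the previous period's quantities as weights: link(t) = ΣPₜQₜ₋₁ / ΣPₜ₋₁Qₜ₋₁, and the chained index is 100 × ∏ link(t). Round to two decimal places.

107.21

Link 2009→2010:
ΣP(2010)Q(2009) = 470.39×2 + 3.84×165 = 940.78 + 633.6 = 1574.38
ΣP(2009)Q(2009) = 432.02×2 + 2.98×165 = 864.04 + 491.7 = 1355.74
link = 1574.38/1355.74 = 1.161270
Link 2010→2011:
ΣP(2011)Q(2010) = 483.68×2 + 3.12×133 = 967.36 + 414.96 = 1382.32
ΣP(2010)Q(2010) = 470.39×2 + 3.84×133 = 940.78 + 510.72 = 1451.5
link = 1382.32/1451.5 = 0.952339
Link 2011→2012:
ΣP(2012)Q(2011) = 455.14×2 + 3.23×134 = 910.28 + 432.82 = 1343.1
ΣP(2011)Q(2011) = 483.68×2 + 3.12×134 = 967.36 + 418.08 = 1385.44
link = 1343.1/1385.44 = 0.969439
Chained index = 100 × 1.161270 × 0.952339 × 0.969439 = 107.2125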